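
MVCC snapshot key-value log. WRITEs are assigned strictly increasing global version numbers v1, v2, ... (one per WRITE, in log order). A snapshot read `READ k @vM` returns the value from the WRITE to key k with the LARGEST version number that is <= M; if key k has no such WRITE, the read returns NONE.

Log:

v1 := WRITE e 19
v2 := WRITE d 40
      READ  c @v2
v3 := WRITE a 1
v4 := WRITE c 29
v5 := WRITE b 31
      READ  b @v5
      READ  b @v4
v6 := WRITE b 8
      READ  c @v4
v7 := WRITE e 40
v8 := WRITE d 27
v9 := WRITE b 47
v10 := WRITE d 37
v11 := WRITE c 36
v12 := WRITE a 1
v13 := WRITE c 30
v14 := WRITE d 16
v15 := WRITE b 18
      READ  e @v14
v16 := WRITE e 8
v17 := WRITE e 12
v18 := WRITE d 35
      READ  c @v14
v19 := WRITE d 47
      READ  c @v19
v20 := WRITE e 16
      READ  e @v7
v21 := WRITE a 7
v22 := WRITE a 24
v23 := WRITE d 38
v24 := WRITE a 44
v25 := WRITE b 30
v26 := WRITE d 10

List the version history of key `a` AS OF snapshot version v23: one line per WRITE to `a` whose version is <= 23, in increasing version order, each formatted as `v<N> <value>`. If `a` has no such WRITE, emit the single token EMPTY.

Answer: v3 1
v12 1
v21 7
v22 24

Derivation:
Scan writes for key=a with version <= 23:
  v1 WRITE e 19 -> skip
  v2 WRITE d 40 -> skip
  v3 WRITE a 1 -> keep
  v4 WRITE c 29 -> skip
  v5 WRITE b 31 -> skip
  v6 WRITE b 8 -> skip
  v7 WRITE e 40 -> skip
  v8 WRITE d 27 -> skip
  v9 WRITE b 47 -> skip
  v10 WRITE d 37 -> skip
  v11 WRITE c 36 -> skip
  v12 WRITE a 1 -> keep
  v13 WRITE c 30 -> skip
  v14 WRITE d 16 -> skip
  v15 WRITE b 18 -> skip
  v16 WRITE e 8 -> skip
  v17 WRITE e 12 -> skip
  v18 WRITE d 35 -> skip
  v19 WRITE d 47 -> skip
  v20 WRITE e 16 -> skip
  v21 WRITE a 7 -> keep
  v22 WRITE a 24 -> keep
  v23 WRITE d 38 -> skip
  v24 WRITE a 44 -> drop (> snap)
  v25 WRITE b 30 -> skip
  v26 WRITE d 10 -> skip
Collected: [(3, 1), (12, 1), (21, 7), (22, 24)]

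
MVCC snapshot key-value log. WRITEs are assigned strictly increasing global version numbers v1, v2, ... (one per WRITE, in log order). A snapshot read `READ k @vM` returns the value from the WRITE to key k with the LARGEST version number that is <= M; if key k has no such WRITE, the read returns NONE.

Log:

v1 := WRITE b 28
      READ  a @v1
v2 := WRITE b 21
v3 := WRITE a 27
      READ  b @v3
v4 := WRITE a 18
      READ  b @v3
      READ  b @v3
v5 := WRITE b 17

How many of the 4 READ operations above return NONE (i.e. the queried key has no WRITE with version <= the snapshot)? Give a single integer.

Answer: 1

Derivation:
v1: WRITE b=28  (b history now [(1, 28)])
READ a @v1: history=[] -> no version <= 1 -> NONE
v2: WRITE b=21  (b history now [(1, 28), (2, 21)])
v3: WRITE a=27  (a history now [(3, 27)])
READ b @v3: history=[(1, 28), (2, 21)] -> pick v2 -> 21
v4: WRITE a=18  (a history now [(3, 27), (4, 18)])
READ b @v3: history=[(1, 28), (2, 21)] -> pick v2 -> 21
READ b @v3: history=[(1, 28), (2, 21)] -> pick v2 -> 21
v5: WRITE b=17  (b history now [(1, 28), (2, 21), (5, 17)])
Read results in order: ['NONE', '21', '21', '21']
NONE count = 1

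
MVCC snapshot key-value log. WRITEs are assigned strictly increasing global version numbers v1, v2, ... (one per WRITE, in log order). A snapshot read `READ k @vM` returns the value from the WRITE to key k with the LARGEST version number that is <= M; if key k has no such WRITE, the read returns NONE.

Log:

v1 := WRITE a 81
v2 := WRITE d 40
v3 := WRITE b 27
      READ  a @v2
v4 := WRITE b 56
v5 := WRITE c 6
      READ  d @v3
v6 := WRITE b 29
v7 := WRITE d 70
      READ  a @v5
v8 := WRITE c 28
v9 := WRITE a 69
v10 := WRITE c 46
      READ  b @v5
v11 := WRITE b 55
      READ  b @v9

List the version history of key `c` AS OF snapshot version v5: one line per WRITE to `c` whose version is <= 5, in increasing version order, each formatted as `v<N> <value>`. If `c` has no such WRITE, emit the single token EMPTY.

Scan writes for key=c with version <= 5:
  v1 WRITE a 81 -> skip
  v2 WRITE d 40 -> skip
  v3 WRITE b 27 -> skip
  v4 WRITE b 56 -> skip
  v5 WRITE c 6 -> keep
  v6 WRITE b 29 -> skip
  v7 WRITE d 70 -> skip
  v8 WRITE c 28 -> drop (> snap)
  v9 WRITE a 69 -> skip
  v10 WRITE c 46 -> drop (> snap)
  v11 WRITE b 55 -> skip
Collected: [(5, 6)]

Answer: v5 6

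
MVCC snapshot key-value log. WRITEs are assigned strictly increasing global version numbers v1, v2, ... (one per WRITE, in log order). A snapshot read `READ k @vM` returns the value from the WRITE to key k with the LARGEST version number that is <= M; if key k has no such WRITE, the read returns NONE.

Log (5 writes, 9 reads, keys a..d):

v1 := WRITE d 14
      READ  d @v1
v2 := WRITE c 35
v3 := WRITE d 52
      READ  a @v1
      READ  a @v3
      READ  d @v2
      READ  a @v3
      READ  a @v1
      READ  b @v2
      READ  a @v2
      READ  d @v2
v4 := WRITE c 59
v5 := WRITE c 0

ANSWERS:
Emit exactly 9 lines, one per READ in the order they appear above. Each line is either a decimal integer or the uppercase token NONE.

v1: WRITE d=14  (d history now [(1, 14)])
READ d @v1: history=[(1, 14)] -> pick v1 -> 14
v2: WRITE c=35  (c history now [(2, 35)])
v3: WRITE d=52  (d history now [(1, 14), (3, 52)])
READ a @v1: history=[] -> no version <= 1 -> NONE
READ a @v3: history=[] -> no version <= 3 -> NONE
READ d @v2: history=[(1, 14), (3, 52)] -> pick v1 -> 14
READ a @v3: history=[] -> no version <= 3 -> NONE
READ a @v1: history=[] -> no version <= 1 -> NONE
READ b @v2: history=[] -> no version <= 2 -> NONE
READ a @v2: history=[] -> no version <= 2 -> NONE
READ d @v2: history=[(1, 14), (3, 52)] -> pick v1 -> 14
v4: WRITE c=59  (c history now [(2, 35), (4, 59)])
v5: WRITE c=0  (c history now [(2, 35), (4, 59), (5, 0)])

Answer: 14
NONE
NONE
14
NONE
NONE
NONE
NONE
14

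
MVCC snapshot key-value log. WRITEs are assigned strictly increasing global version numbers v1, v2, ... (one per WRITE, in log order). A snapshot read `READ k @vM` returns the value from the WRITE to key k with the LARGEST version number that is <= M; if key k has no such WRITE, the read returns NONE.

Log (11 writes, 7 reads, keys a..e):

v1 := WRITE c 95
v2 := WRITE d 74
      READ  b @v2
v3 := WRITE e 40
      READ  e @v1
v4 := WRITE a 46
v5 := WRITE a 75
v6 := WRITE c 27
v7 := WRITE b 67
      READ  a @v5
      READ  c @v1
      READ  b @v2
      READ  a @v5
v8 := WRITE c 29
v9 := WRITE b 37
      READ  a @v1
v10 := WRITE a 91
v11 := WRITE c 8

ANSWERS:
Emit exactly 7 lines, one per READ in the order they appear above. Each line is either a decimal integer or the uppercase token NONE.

Answer: NONE
NONE
75
95
NONE
75
NONE

Derivation:
v1: WRITE c=95  (c history now [(1, 95)])
v2: WRITE d=74  (d history now [(2, 74)])
READ b @v2: history=[] -> no version <= 2 -> NONE
v3: WRITE e=40  (e history now [(3, 40)])
READ e @v1: history=[(3, 40)] -> no version <= 1 -> NONE
v4: WRITE a=46  (a history now [(4, 46)])
v5: WRITE a=75  (a history now [(4, 46), (5, 75)])
v6: WRITE c=27  (c history now [(1, 95), (6, 27)])
v7: WRITE b=67  (b history now [(7, 67)])
READ a @v5: history=[(4, 46), (5, 75)] -> pick v5 -> 75
READ c @v1: history=[(1, 95), (6, 27)] -> pick v1 -> 95
READ b @v2: history=[(7, 67)] -> no version <= 2 -> NONE
READ a @v5: history=[(4, 46), (5, 75)] -> pick v5 -> 75
v8: WRITE c=29  (c history now [(1, 95), (6, 27), (8, 29)])
v9: WRITE b=37  (b history now [(7, 67), (9, 37)])
READ a @v1: history=[(4, 46), (5, 75)] -> no version <= 1 -> NONE
v10: WRITE a=91  (a history now [(4, 46), (5, 75), (10, 91)])
v11: WRITE c=8  (c history now [(1, 95), (6, 27), (8, 29), (11, 8)])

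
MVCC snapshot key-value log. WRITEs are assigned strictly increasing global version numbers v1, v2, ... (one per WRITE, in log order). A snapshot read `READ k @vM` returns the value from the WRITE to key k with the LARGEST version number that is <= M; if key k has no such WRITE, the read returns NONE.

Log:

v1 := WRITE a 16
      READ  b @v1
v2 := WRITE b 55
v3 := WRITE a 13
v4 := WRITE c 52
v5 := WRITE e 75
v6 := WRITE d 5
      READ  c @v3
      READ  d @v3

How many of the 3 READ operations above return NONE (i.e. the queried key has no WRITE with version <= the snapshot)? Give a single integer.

Answer: 3

Derivation:
v1: WRITE a=16  (a history now [(1, 16)])
READ b @v1: history=[] -> no version <= 1 -> NONE
v2: WRITE b=55  (b history now [(2, 55)])
v3: WRITE a=13  (a history now [(1, 16), (3, 13)])
v4: WRITE c=52  (c history now [(4, 52)])
v5: WRITE e=75  (e history now [(5, 75)])
v6: WRITE d=5  (d history now [(6, 5)])
READ c @v3: history=[(4, 52)] -> no version <= 3 -> NONE
READ d @v3: history=[(6, 5)] -> no version <= 3 -> NONE
Read results in order: ['NONE', 'NONE', 'NONE']
NONE count = 3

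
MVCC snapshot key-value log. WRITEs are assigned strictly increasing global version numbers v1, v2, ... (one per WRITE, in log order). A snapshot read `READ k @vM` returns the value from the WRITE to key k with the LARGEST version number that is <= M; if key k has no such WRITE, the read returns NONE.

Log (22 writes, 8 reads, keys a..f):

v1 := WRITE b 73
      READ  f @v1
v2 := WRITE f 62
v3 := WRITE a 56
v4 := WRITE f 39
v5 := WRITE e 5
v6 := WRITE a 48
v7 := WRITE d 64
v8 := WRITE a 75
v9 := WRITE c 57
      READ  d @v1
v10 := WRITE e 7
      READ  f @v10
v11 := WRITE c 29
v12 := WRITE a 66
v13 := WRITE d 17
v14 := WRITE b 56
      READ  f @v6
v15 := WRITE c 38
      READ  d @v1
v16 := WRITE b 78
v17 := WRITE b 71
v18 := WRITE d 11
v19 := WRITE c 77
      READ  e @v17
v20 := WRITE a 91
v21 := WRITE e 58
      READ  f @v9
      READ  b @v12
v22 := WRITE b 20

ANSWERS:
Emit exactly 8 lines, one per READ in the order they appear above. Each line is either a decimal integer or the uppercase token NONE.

v1: WRITE b=73  (b history now [(1, 73)])
READ f @v1: history=[] -> no version <= 1 -> NONE
v2: WRITE f=62  (f history now [(2, 62)])
v3: WRITE a=56  (a history now [(3, 56)])
v4: WRITE f=39  (f history now [(2, 62), (4, 39)])
v5: WRITE e=5  (e history now [(5, 5)])
v6: WRITE a=48  (a history now [(3, 56), (6, 48)])
v7: WRITE d=64  (d history now [(7, 64)])
v8: WRITE a=75  (a history now [(3, 56), (6, 48), (8, 75)])
v9: WRITE c=57  (c history now [(9, 57)])
READ d @v1: history=[(7, 64)] -> no version <= 1 -> NONE
v10: WRITE e=7  (e history now [(5, 5), (10, 7)])
READ f @v10: history=[(2, 62), (4, 39)] -> pick v4 -> 39
v11: WRITE c=29  (c history now [(9, 57), (11, 29)])
v12: WRITE a=66  (a history now [(3, 56), (6, 48), (8, 75), (12, 66)])
v13: WRITE d=17  (d history now [(7, 64), (13, 17)])
v14: WRITE b=56  (b history now [(1, 73), (14, 56)])
READ f @v6: history=[(2, 62), (4, 39)] -> pick v4 -> 39
v15: WRITE c=38  (c history now [(9, 57), (11, 29), (15, 38)])
READ d @v1: history=[(7, 64), (13, 17)] -> no version <= 1 -> NONE
v16: WRITE b=78  (b history now [(1, 73), (14, 56), (16, 78)])
v17: WRITE b=71  (b history now [(1, 73), (14, 56), (16, 78), (17, 71)])
v18: WRITE d=11  (d history now [(7, 64), (13, 17), (18, 11)])
v19: WRITE c=77  (c history now [(9, 57), (11, 29), (15, 38), (19, 77)])
READ e @v17: history=[(5, 5), (10, 7)] -> pick v10 -> 7
v20: WRITE a=91  (a history now [(3, 56), (6, 48), (8, 75), (12, 66), (20, 91)])
v21: WRITE e=58  (e history now [(5, 5), (10, 7), (21, 58)])
READ f @v9: history=[(2, 62), (4, 39)] -> pick v4 -> 39
READ b @v12: history=[(1, 73), (14, 56), (16, 78), (17, 71)] -> pick v1 -> 73
v22: WRITE b=20  (b history now [(1, 73), (14, 56), (16, 78), (17, 71), (22, 20)])

Answer: NONE
NONE
39
39
NONE
7
39
73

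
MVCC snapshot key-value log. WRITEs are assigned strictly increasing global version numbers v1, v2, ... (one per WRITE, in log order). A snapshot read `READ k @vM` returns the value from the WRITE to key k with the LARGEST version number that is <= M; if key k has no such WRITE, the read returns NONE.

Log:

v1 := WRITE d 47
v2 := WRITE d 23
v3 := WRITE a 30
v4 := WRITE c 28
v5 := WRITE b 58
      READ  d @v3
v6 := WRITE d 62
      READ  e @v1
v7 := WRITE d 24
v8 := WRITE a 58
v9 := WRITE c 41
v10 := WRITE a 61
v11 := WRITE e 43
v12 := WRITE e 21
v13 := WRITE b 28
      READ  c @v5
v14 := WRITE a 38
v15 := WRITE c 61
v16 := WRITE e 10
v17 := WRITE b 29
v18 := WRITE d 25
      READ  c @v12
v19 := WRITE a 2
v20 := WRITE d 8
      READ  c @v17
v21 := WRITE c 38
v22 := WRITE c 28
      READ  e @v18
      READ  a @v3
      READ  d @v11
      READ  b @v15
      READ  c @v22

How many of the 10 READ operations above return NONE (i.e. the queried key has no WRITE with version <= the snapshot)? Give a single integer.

v1: WRITE d=47  (d history now [(1, 47)])
v2: WRITE d=23  (d history now [(1, 47), (2, 23)])
v3: WRITE a=30  (a history now [(3, 30)])
v4: WRITE c=28  (c history now [(4, 28)])
v5: WRITE b=58  (b history now [(5, 58)])
READ d @v3: history=[(1, 47), (2, 23)] -> pick v2 -> 23
v6: WRITE d=62  (d history now [(1, 47), (2, 23), (6, 62)])
READ e @v1: history=[] -> no version <= 1 -> NONE
v7: WRITE d=24  (d history now [(1, 47), (2, 23), (6, 62), (7, 24)])
v8: WRITE a=58  (a history now [(3, 30), (8, 58)])
v9: WRITE c=41  (c history now [(4, 28), (9, 41)])
v10: WRITE a=61  (a history now [(3, 30), (8, 58), (10, 61)])
v11: WRITE e=43  (e history now [(11, 43)])
v12: WRITE e=21  (e history now [(11, 43), (12, 21)])
v13: WRITE b=28  (b history now [(5, 58), (13, 28)])
READ c @v5: history=[(4, 28), (9, 41)] -> pick v4 -> 28
v14: WRITE a=38  (a history now [(3, 30), (8, 58), (10, 61), (14, 38)])
v15: WRITE c=61  (c history now [(4, 28), (9, 41), (15, 61)])
v16: WRITE e=10  (e history now [(11, 43), (12, 21), (16, 10)])
v17: WRITE b=29  (b history now [(5, 58), (13, 28), (17, 29)])
v18: WRITE d=25  (d history now [(1, 47), (2, 23), (6, 62), (7, 24), (18, 25)])
READ c @v12: history=[(4, 28), (9, 41), (15, 61)] -> pick v9 -> 41
v19: WRITE a=2  (a history now [(3, 30), (8, 58), (10, 61), (14, 38), (19, 2)])
v20: WRITE d=8  (d history now [(1, 47), (2, 23), (6, 62), (7, 24), (18, 25), (20, 8)])
READ c @v17: history=[(4, 28), (9, 41), (15, 61)] -> pick v15 -> 61
v21: WRITE c=38  (c history now [(4, 28), (9, 41), (15, 61), (21, 38)])
v22: WRITE c=28  (c history now [(4, 28), (9, 41), (15, 61), (21, 38), (22, 28)])
READ e @v18: history=[(11, 43), (12, 21), (16, 10)] -> pick v16 -> 10
READ a @v3: history=[(3, 30), (8, 58), (10, 61), (14, 38), (19, 2)] -> pick v3 -> 30
READ d @v11: history=[(1, 47), (2, 23), (6, 62), (7, 24), (18, 25), (20, 8)] -> pick v7 -> 24
READ b @v15: history=[(5, 58), (13, 28), (17, 29)] -> pick v13 -> 28
READ c @v22: history=[(4, 28), (9, 41), (15, 61), (21, 38), (22, 28)] -> pick v22 -> 28
Read results in order: ['23', 'NONE', '28', '41', '61', '10', '30', '24', '28', '28']
NONE count = 1

Answer: 1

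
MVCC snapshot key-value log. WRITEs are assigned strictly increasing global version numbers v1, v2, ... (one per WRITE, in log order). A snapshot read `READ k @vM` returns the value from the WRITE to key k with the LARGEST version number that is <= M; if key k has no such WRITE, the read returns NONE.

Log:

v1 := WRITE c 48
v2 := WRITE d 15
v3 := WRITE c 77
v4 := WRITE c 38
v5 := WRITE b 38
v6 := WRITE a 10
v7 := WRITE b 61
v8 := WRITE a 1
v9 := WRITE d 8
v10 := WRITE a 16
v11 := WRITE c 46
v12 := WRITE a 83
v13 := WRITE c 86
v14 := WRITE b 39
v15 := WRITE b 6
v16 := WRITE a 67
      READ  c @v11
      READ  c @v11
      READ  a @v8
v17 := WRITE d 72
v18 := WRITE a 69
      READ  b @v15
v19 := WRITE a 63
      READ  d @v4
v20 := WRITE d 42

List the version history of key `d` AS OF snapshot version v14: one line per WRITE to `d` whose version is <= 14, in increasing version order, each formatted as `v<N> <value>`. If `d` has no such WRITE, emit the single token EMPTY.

Answer: v2 15
v9 8

Derivation:
Scan writes for key=d with version <= 14:
  v1 WRITE c 48 -> skip
  v2 WRITE d 15 -> keep
  v3 WRITE c 77 -> skip
  v4 WRITE c 38 -> skip
  v5 WRITE b 38 -> skip
  v6 WRITE a 10 -> skip
  v7 WRITE b 61 -> skip
  v8 WRITE a 1 -> skip
  v9 WRITE d 8 -> keep
  v10 WRITE a 16 -> skip
  v11 WRITE c 46 -> skip
  v12 WRITE a 83 -> skip
  v13 WRITE c 86 -> skip
  v14 WRITE b 39 -> skip
  v15 WRITE b 6 -> skip
  v16 WRITE a 67 -> skip
  v17 WRITE d 72 -> drop (> snap)
  v18 WRITE a 69 -> skip
  v19 WRITE a 63 -> skip
  v20 WRITE d 42 -> drop (> snap)
Collected: [(2, 15), (9, 8)]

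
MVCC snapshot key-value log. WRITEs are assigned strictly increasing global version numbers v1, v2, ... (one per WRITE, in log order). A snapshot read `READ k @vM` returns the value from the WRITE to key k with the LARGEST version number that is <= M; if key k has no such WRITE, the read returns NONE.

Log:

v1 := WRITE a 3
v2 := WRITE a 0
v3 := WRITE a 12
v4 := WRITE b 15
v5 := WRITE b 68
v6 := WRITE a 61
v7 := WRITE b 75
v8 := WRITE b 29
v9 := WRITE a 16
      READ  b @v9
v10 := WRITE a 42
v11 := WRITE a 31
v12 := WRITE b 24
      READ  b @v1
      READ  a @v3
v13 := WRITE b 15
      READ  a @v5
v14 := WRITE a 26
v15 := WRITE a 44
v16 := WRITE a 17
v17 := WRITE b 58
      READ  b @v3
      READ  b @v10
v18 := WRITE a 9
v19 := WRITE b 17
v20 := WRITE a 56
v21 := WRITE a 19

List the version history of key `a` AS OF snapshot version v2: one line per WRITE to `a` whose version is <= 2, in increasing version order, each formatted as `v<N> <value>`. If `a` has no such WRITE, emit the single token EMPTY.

Scan writes for key=a with version <= 2:
  v1 WRITE a 3 -> keep
  v2 WRITE a 0 -> keep
  v3 WRITE a 12 -> drop (> snap)
  v4 WRITE b 15 -> skip
  v5 WRITE b 68 -> skip
  v6 WRITE a 61 -> drop (> snap)
  v7 WRITE b 75 -> skip
  v8 WRITE b 29 -> skip
  v9 WRITE a 16 -> drop (> snap)
  v10 WRITE a 42 -> drop (> snap)
  v11 WRITE a 31 -> drop (> snap)
  v12 WRITE b 24 -> skip
  v13 WRITE b 15 -> skip
  v14 WRITE a 26 -> drop (> snap)
  v15 WRITE a 44 -> drop (> snap)
  v16 WRITE a 17 -> drop (> snap)
  v17 WRITE b 58 -> skip
  v18 WRITE a 9 -> drop (> snap)
  v19 WRITE b 17 -> skip
  v20 WRITE a 56 -> drop (> snap)
  v21 WRITE a 19 -> drop (> snap)
Collected: [(1, 3), (2, 0)]

Answer: v1 3
v2 0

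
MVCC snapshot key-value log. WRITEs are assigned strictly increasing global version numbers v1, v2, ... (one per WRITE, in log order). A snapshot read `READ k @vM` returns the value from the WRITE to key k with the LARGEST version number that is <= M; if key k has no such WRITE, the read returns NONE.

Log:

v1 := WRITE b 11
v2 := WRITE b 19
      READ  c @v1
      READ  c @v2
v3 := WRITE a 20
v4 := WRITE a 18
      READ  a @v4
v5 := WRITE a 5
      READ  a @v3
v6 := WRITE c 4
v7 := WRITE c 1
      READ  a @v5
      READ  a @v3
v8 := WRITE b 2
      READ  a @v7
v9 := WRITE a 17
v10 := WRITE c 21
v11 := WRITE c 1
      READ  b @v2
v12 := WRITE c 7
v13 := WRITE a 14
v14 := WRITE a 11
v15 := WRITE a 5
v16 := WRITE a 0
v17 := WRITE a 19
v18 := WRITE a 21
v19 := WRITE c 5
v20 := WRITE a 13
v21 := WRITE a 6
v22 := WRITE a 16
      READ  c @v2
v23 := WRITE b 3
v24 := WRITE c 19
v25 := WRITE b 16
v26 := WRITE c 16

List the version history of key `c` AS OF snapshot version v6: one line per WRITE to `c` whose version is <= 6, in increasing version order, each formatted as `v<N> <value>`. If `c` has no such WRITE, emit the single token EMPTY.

Answer: v6 4

Derivation:
Scan writes for key=c with version <= 6:
  v1 WRITE b 11 -> skip
  v2 WRITE b 19 -> skip
  v3 WRITE a 20 -> skip
  v4 WRITE a 18 -> skip
  v5 WRITE a 5 -> skip
  v6 WRITE c 4 -> keep
  v7 WRITE c 1 -> drop (> snap)
  v8 WRITE b 2 -> skip
  v9 WRITE a 17 -> skip
  v10 WRITE c 21 -> drop (> snap)
  v11 WRITE c 1 -> drop (> snap)
  v12 WRITE c 7 -> drop (> snap)
  v13 WRITE a 14 -> skip
  v14 WRITE a 11 -> skip
  v15 WRITE a 5 -> skip
  v16 WRITE a 0 -> skip
  v17 WRITE a 19 -> skip
  v18 WRITE a 21 -> skip
  v19 WRITE c 5 -> drop (> snap)
  v20 WRITE a 13 -> skip
  v21 WRITE a 6 -> skip
  v22 WRITE a 16 -> skip
  v23 WRITE b 3 -> skip
  v24 WRITE c 19 -> drop (> snap)
  v25 WRITE b 16 -> skip
  v26 WRITE c 16 -> drop (> snap)
Collected: [(6, 4)]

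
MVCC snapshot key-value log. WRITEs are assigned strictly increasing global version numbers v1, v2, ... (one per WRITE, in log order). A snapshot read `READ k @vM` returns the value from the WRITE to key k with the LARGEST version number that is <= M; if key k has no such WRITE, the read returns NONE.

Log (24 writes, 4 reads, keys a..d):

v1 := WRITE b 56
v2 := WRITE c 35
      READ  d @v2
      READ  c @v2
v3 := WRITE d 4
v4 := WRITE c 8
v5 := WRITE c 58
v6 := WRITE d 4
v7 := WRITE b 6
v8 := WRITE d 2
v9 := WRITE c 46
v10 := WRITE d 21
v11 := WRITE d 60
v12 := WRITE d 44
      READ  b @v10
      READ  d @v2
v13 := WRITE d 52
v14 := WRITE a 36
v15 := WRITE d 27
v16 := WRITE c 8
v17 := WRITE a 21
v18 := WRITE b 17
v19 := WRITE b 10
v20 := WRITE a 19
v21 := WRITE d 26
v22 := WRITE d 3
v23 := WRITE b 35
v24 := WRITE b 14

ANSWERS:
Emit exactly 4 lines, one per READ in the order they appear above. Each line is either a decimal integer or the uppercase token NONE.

v1: WRITE b=56  (b history now [(1, 56)])
v2: WRITE c=35  (c history now [(2, 35)])
READ d @v2: history=[] -> no version <= 2 -> NONE
READ c @v2: history=[(2, 35)] -> pick v2 -> 35
v3: WRITE d=4  (d history now [(3, 4)])
v4: WRITE c=8  (c history now [(2, 35), (4, 8)])
v5: WRITE c=58  (c history now [(2, 35), (4, 8), (5, 58)])
v6: WRITE d=4  (d history now [(3, 4), (6, 4)])
v7: WRITE b=6  (b history now [(1, 56), (7, 6)])
v8: WRITE d=2  (d history now [(3, 4), (6, 4), (8, 2)])
v9: WRITE c=46  (c history now [(2, 35), (4, 8), (5, 58), (9, 46)])
v10: WRITE d=21  (d history now [(3, 4), (6, 4), (8, 2), (10, 21)])
v11: WRITE d=60  (d history now [(3, 4), (6, 4), (8, 2), (10, 21), (11, 60)])
v12: WRITE d=44  (d history now [(3, 4), (6, 4), (8, 2), (10, 21), (11, 60), (12, 44)])
READ b @v10: history=[(1, 56), (7, 6)] -> pick v7 -> 6
READ d @v2: history=[(3, 4), (6, 4), (8, 2), (10, 21), (11, 60), (12, 44)] -> no version <= 2 -> NONE
v13: WRITE d=52  (d history now [(3, 4), (6, 4), (8, 2), (10, 21), (11, 60), (12, 44), (13, 52)])
v14: WRITE a=36  (a history now [(14, 36)])
v15: WRITE d=27  (d history now [(3, 4), (6, 4), (8, 2), (10, 21), (11, 60), (12, 44), (13, 52), (15, 27)])
v16: WRITE c=8  (c history now [(2, 35), (4, 8), (5, 58), (9, 46), (16, 8)])
v17: WRITE a=21  (a history now [(14, 36), (17, 21)])
v18: WRITE b=17  (b history now [(1, 56), (7, 6), (18, 17)])
v19: WRITE b=10  (b history now [(1, 56), (7, 6), (18, 17), (19, 10)])
v20: WRITE a=19  (a history now [(14, 36), (17, 21), (20, 19)])
v21: WRITE d=26  (d history now [(3, 4), (6, 4), (8, 2), (10, 21), (11, 60), (12, 44), (13, 52), (15, 27), (21, 26)])
v22: WRITE d=3  (d history now [(3, 4), (6, 4), (8, 2), (10, 21), (11, 60), (12, 44), (13, 52), (15, 27), (21, 26), (22, 3)])
v23: WRITE b=35  (b history now [(1, 56), (7, 6), (18, 17), (19, 10), (23, 35)])
v24: WRITE b=14  (b history now [(1, 56), (7, 6), (18, 17), (19, 10), (23, 35), (24, 14)])

Answer: NONE
35
6
NONE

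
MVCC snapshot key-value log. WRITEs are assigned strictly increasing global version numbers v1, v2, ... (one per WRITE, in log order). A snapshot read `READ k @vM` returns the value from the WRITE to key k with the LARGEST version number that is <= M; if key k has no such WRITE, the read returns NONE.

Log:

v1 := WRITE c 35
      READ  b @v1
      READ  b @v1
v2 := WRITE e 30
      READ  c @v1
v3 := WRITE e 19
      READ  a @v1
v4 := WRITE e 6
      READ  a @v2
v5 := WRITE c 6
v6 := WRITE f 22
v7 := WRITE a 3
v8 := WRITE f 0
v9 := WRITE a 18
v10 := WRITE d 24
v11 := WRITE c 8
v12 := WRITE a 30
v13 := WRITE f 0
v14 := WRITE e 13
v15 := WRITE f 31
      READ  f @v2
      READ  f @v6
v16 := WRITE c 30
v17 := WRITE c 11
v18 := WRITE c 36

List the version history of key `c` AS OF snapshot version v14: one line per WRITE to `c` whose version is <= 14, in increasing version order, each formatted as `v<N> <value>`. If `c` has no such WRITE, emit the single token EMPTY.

Scan writes for key=c with version <= 14:
  v1 WRITE c 35 -> keep
  v2 WRITE e 30 -> skip
  v3 WRITE e 19 -> skip
  v4 WRITE e 6 -> skip
  v5 WRITE c 6 -> keep
  v6 WRITE f 22 -> skip
  v7 WRITE a 3 -> skip
  v8 WRITE f 0 -> skip
  v9 WRITE a 18 -> skip
  v10 WRITE d 24 -> skip
  v11 WRITE c 8 -> keep
  v12 WRITE a 30 -> skip
  v13 WRITE f 0 -> skip
  v14 WRITE e 13 -> skip
  v15 WRITE f 31 -> skip
  v16 WRITE c 30 -> drop (> snap)
  v17 WRITE c 11 -> drop (> snap)
  v18 WRITE c 36 -> drop (> snap)
Collected: [(1, 35), (5, 6), (11, 8)]

Answer: v1 35
v5 6
v11 8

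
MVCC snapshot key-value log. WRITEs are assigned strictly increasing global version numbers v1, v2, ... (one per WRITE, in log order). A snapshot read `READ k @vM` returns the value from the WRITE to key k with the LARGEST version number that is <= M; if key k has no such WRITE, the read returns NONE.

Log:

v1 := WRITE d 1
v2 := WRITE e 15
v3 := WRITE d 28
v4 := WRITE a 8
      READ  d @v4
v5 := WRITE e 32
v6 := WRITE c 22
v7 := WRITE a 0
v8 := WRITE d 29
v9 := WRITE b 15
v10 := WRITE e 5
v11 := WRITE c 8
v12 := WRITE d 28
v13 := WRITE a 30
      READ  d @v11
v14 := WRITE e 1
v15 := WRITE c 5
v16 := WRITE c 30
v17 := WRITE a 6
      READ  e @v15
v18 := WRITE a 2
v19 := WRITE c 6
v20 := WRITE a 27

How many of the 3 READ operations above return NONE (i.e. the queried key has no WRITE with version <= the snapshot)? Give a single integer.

v1: WRITE d=1  (d history now [(1, 1)])
v2: WRITE e=15  (e history now [(2, 15)])
v3: WRITE d=28  (d history now [(1, 1), (3, 28)])
v4: WRITE a=8  (a history now [(4, 8)])
READ d @v4: history=[(1, 1), (3, 28)] -> pick v3 -> 28
v5: WRITE e=32  (e history now [(2, 15), (5, 32)])
v6: WRITE c=22  (c history now [(6, 22)])
v7: WRITE a=0  (a history now [(4, 8), (7, 0)])
v8: WRITE d=29  (d history now [(1, 1), (3, 28), (8, 29)])
v9: WRITE b=15  (b history now [(9, 15)])
v10: WRITE e=5  (e history now [(2, 15), (5, 32), (10, 5)])
v11: WRITE c=8  (c history now [(6, 22), (11, 8)])
v12: WRITE d=28  (d history now [(1, 1), (3, 28), (8, 29), (12, 28)])
v13: WRITE a=30  (a history now [(4, 8), (7, 0), (13, 30)])
READ d @v11: history=[(1, 1), (3, 28), (8, 29), (12, 28)] -> pick v8 -> 29
v14: WRITE e=1  (e history now [(2, 15), (5, 32), (10, 5), (14, 1)])
v15: WRITE c=5  (c history now [(6, 22), (11, 8), (15, 5)])
v16: WRITE c=30  (c history now [(6, 22), (11, 8), (15, 5), (16, 30)])
v17: WRITE a=6  (a history now [(4, 8), (7, 0), (13, 30), (17, 6)])
READ e @v15: history=[(2, 15), (5, 32), (10, 5), (14, 1)] -> pick v14 -> 1
v18: WRITE a=2  (a history now [(4, 8), (7, 0), (13, 30), (17, 6), (18, 2)])
v19: WRITE c=6  (c history now [(6, 22), (11, 8), (15, 5), (16, 30), (19, 6)])
v20: WRITE a=27  (a history now [(4, 8), (7, 0), (13, 30), (17, 6), (18, 2), (20, 27)])
Read results in order: ['28', '29', '1']
NONE count = 0

Answer: 0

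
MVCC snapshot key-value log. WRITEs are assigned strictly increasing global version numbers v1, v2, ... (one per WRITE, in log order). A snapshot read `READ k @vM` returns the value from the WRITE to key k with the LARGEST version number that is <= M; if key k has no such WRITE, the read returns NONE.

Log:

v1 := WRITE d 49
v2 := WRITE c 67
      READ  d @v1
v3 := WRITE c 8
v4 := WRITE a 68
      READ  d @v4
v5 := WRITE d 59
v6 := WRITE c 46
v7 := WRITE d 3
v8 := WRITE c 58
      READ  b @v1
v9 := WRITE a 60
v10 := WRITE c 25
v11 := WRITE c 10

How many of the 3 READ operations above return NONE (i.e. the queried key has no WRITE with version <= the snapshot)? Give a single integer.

Answer: 1

Derivation:
v1: WRITE d=49  (d history now [(1, 49)])
v2: WRITE c=67  (c history now [(2, 67)])
READ d @v1: history=[(1, 49)] -> pick v1 -> 49
v3: WRITE c=8  (c history now [(2, 67), (3, 8)])
v4: WRITE a=68  (a history now [(4, 68)])
READ d @v4: history=[(1, 49)] -> pick v1 -> 49
v5: WRITE d=59  (d history now [(1, 49), (5, 59)])
v6: WRITE c=46  (c history now [(2, 67), (3, 8), (6, 46)])
v7: WRITE d=3  (d history now [(1, 49), (5, 59), (7, 3)])
v8: WRITE c=58  (c history now [(2, 67), (3, 8), (6, 46), (8, 58)])
READ b @v1: history=[] -> no version <= 1 -> NONE
v9: WRITE a=60  (a history now [(4, 68), (9, 60)])
v10: WRITE c=25  (c history now [(2, 67), (3, 8), (6, 46), (8, 58), (10, 25)])
v11: WRITE c=10  (c history now [(2, 67), (3, 8), (6, 46), (8, 58), (10, 25), (11, 10)])
Read results in order: ['49', '49', 'NONE']
NONE count = 1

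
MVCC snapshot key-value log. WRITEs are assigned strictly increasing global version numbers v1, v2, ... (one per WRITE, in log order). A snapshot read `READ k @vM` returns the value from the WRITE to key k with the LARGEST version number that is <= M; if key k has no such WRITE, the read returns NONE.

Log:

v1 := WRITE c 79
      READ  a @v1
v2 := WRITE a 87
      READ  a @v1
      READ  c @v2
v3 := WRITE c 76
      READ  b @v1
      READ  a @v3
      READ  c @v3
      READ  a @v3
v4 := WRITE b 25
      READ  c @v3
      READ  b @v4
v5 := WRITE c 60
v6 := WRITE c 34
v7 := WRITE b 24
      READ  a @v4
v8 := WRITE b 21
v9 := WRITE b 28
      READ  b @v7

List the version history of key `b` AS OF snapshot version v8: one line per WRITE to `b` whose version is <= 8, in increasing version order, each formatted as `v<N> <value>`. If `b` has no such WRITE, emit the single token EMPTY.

Scan writes for key=b with version <= 8:
  v1 WRITE c 79 -> skip
  v2 WRITE a 87 -> skip
  v3 WRITE c 76 -> skip
  v4 WRITE b 25 -> keep
  v5 WRITE c 60 -> skip
  v6 WRITE c 34 -> skip
  v7 WRITE b 24 -> keep
  v8 WRITE b 21 -> keep
  v9 WRITE b 28 -> drop (> snap)
Collected: [(4, 25), (7, 24), (8, 21)]

Answer: v4 25
v7 24
v8 21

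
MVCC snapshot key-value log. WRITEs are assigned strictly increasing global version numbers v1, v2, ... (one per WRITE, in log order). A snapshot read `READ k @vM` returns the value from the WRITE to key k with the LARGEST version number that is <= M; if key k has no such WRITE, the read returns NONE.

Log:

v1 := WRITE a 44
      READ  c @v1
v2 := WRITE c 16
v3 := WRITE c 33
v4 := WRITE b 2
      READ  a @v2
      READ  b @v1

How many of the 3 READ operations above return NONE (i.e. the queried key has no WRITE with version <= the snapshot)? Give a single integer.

v1: WRITE a=44  (a history now [(1, 44)])
READ c @v1: history=[] -> no version <= 1 -> NONE
v2: WRITE c=16  (c history now [(2, 16)])
v3: WRITE c=33  (c history now [(2, 16), (3, 33)])
v4: WRITE b=2  (b history now [(4, 2)])
READ a @v2: history=[(1, 44)] -> pick v1 -> 44
READ b @v1: history=[(4, 2)] -> no version <= 1 -> NONE
Read results in order: ['NONE', '44', 'NONE']
NONE count = 2

Answer: 2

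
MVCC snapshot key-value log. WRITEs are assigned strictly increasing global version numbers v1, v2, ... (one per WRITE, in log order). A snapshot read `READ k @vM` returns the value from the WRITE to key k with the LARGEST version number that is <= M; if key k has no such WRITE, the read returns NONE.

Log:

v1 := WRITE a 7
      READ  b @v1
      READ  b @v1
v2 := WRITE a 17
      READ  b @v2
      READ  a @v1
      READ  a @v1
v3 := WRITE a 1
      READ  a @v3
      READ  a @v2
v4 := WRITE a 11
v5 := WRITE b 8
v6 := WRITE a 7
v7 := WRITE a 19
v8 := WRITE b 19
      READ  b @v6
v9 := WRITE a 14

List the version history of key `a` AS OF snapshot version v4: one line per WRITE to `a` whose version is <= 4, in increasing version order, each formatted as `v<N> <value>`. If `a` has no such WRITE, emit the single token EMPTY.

Answer: v1 7
v2 17
v3 1
v4 11

Derivation:
Scan writes for key=a with version <= 4:
  v1 WRITE a 7 -> keep
  v2 WRITE a 17 -> keep
  v3 WRITE a 1 -> keep
  v4 WRITE a 11 -> keep
  v5 WRITE b 8 -> skip
  v6 WRITE a 7 -> drop (> snap)
  v7 WRITE a 19 -> drop (> snap)
  v8 WRITE b 19 -> skip
  v9 WRITE a 14 -> drop (> snap)
Collected: [(1, 7), (2, 17), (3, 1), (4, 11)]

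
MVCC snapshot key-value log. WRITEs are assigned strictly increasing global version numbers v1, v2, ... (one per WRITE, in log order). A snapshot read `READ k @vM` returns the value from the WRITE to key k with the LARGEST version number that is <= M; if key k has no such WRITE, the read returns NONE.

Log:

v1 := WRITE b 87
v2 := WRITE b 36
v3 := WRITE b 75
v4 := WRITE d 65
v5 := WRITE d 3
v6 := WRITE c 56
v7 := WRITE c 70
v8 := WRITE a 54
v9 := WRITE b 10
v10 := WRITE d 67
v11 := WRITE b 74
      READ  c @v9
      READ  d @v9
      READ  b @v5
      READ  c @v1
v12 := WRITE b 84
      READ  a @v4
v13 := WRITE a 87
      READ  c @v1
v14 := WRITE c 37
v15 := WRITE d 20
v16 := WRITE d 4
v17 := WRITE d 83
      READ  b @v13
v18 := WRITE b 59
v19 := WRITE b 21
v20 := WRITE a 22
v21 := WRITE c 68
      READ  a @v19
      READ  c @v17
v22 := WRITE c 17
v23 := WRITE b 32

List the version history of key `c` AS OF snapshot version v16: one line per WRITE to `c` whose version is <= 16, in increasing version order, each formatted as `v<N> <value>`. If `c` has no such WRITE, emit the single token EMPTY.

Answer: v6 56
v7 70
v14 37

Derivation:
Scan writes for key=c with version <= 16:
  v1 WRITE b 87 -> skip
  v2 WRITE b 36 -> skip
  v3 WRITE b 75 -> skip
  v4 WRITE d 65 -> skip
  v5 WRITE d 3 -> skip
  v6 WRITE c 56 -> keep
  v7 WRITE c 70 -> keep
  v8 WRITE a 54 -> skip
  v9 WRITE b 10 -> skip
  v10 WRITE d 67 -> skip
  v11 WRITE b 74 -> skip
  v12 WRITE b 84 -> skip
  v13 WRITE a 87 -> skip
  v14 WRITE c 37 -> keep
  v15 WRITE d 20 -> skip
  v16 WRITE d 4 -> skip
  v17 WRITE d 83 -> skip
  v18 WRITE b 59 -> skip
  v19 WRITE b 21 -> skip
  v20 WRITE a 22 -> skip
  v21 WRITE c 68 -> drop (> snap)
  v22 WRITE c 17 -> drop (> snap)
  v23 WRITE b 32 -> skip
Collected: [(6, 56), (7, 70), (14, 37)]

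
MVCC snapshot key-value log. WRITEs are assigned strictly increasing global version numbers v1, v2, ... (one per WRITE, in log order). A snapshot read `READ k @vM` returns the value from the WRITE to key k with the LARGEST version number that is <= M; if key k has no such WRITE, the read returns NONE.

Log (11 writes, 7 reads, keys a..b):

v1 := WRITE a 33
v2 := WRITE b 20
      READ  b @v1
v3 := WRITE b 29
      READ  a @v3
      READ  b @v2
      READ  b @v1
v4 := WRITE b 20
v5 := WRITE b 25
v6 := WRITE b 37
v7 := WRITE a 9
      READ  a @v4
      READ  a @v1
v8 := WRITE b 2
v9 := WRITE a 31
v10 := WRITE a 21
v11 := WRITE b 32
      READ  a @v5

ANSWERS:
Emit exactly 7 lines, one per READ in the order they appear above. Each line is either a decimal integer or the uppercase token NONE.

v1: WRITE a=33  (a history now [(1, 33)])
v2: WRITE b=20  (b history now [(2, 20)])
READ b @v1: history=[(2, 20)] -> no version <= 1 -> NONE
v3: WRITE b=29  (b history now [(2, 20), (3, 29)])
READ a @v3: history=[(1, 33)] -> pick v1 -> 33
READ b @v2: history=[(2, 20), (3, 29)] -> pick v2 -> 20
READ b @v1: history=[(2, 20), (3, 29)] -> no version <= 1 -> NONE
v4: WRITE b=20  (b history now [(2, 20), (3, 29), (4, 20)])
v5: WRITE b=25  (b history now [(2, 20), (3, 29), (4, 20), (5, 25)])
v6: WRITE b=37  (b history now [(2, 20), (3, 29), (4, 20), (5, 25), (6, 37)])
v7: WRITE a=9  (a history now [(1, 33), (7, 9)])
READ a @v4: history=[(1, 33), (7, 9)] -> pick v1 -> 33
READ a @v1: history=[(1, 33), (7, 9)] -> pick v1 -> 33
v8: WRITE b=2  (b history now [(2, 20), (3, 29), (4, 20), (5, 25), (6, 37), (8, 2)])
v9: WRITE a=31  (a history now [(1, 33), (7, 9), (9, 31)])
v10: WRITE a=21  (a history now [(1, 33), (7, 9), (9, 31), (10, 21)])
v11: WRITE b=32  (b history now [(2, 20), (3, 29), (4, 20), (5, 25), (6, 37), (8, 2), (11, 32)])
READ a @v5: history=[(1, 33), (7, 9), (9, 31), (10, 21)] -> pick v1 -> 33

Answer: NONE
33
20
NONE
33
33
33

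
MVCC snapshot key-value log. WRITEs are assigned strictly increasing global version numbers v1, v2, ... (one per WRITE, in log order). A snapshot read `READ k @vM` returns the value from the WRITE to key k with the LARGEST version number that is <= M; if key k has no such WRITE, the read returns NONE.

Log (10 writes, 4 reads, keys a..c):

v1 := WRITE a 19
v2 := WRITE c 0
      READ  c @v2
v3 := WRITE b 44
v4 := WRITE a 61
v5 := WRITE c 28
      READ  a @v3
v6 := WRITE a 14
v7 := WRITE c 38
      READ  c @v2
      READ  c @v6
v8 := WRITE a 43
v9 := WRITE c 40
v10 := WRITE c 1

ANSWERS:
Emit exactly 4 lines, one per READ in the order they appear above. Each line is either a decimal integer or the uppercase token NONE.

v1: WRITE a=19  (a history now [(1, 19)])
v2: WRITE c=0  (c history now [(2, 0)])
READ c @v2: history=[(2, 0)] -> pick v2 -> 0
v3: WRITE b=44  (b history now [(3, 44)])
v4: WRITE a=61  (a history now [(1, 19), (4, 61)])
v5: WRITE c=28  (c history now [(2, 0), (5, 28)])
READ a @v3: history=[(1, 19), (4, 61)] -> pick v1 -> 19
v6: WRITE a=14  (a history now [(1, 19), (4, 61), (6, 14)])
v7: WRITE c=38  (c history now [(2, 0), (5, 28), (7, 38)])
READ c @v2: history=[(2, 0), (5, 28), (7, 38)] -> pick v2 -> 0
READ c @v6: history=[(2, 0), (5, 28), (7, 38)] -> pick v5 -> 28
v8: WRITE a=43  (a history now [(1, 19), (4, 61), (6, 14), (8, 43)])
v9: WRITE c=40  (c history now [(2, 0), (5, 28), (7, 38), (9, 40)])
v10: WRITE c=1  (c history now [(2, 0), (5, 28), (7, 38), (9, 40), (10, 1)])

Answer: 0
19
0
28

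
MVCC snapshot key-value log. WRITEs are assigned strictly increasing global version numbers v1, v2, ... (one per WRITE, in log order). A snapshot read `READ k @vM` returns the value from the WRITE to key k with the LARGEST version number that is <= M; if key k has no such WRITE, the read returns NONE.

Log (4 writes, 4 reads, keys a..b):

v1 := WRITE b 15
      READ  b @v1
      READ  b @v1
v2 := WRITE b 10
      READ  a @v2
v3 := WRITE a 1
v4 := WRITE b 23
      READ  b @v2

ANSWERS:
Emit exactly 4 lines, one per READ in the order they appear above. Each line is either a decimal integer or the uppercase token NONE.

Answer: 15
15
NONE
10

Derivation:
v1: WRITE b=15  (b history now [(1, 15)])
READ b @v1: history=[(1, 15)] -> pick v1 -> 15
READ b @v1: history=[(1, 15)] -> pick v1 -> 15
v2: WRITE b=10  (b history now [(1, 15), (2, 10)])
READ a @v2: history=[] -> no version <= 2 -> NONE
v3: WRITE a=1  (a history now [(3, 1)])
v4: WRITE b=23  (b history now [(1, 15), (2, 10), (4, 23)])
READ b @v2: history=[(1, 15), (2, 10), (4, 23)] -> pick v2 -> 10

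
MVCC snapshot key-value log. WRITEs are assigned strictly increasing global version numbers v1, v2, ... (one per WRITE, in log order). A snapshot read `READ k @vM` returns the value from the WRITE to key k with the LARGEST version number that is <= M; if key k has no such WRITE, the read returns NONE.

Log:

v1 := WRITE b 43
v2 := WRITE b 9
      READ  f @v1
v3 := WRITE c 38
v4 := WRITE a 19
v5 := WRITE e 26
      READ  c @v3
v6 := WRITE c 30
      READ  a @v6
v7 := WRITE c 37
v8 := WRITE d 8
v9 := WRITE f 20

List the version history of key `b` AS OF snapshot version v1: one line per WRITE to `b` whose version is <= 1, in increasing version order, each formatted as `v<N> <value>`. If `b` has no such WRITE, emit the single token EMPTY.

Scan writes for key=b with version <= 1:
  v1 WRITE b 43 -> keep
  v2 WRITE b 9 -> drop (> snap)
  v3 WRITE c 38 -> skip
  v4 WRITE a 19 -> skip
  v5 WRITE e 26 -> skip
  v6 WRITE c 30 -> skip
  v7 WRITE c 37 -> skip
  v8 WRITE d 8 -> skip
  v9 WRITE f 20 -> skip
Collected: [(1, 43)]

Answer: v1 43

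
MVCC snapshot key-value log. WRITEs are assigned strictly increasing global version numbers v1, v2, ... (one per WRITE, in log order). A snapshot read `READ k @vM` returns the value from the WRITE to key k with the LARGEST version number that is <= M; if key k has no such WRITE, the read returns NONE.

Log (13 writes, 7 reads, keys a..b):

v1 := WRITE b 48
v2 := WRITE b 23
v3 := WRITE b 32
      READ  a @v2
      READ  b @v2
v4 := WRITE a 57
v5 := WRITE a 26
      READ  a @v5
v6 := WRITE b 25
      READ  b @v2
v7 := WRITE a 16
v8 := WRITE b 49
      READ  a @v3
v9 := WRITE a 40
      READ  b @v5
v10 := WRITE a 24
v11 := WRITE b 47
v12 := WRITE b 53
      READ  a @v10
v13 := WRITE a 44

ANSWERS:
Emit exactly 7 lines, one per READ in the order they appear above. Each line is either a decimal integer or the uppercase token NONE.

Answer: NONE
23
26
23
NONE
32
24

Derivation:
v1: WRITE b=48  (b history now [(1, 48)])
v2: WRITE b=23  (b history now [(1, 48), (2, 23)])
v3: WRITE b=32  (b history now [(1, 48), (2, 23), (3, 32)])
READ a @v2: history=[] -> no version <= 2 -> NONE
READ b @v2: history=[(1, 48), (2, 23), (3, 32)] -> pick v2 -> 23
v4: WRITE a=57  (a history now [(4, 57)])
v5: WRITE a=26  (a history now [(4, 57), (5, 26)])
READ a @v5: history=[(4, 57), (5, 26)] -> pick v5 -> 26
v6: WRITE b=25  (b history now [(1, 48), (2, 23), (3, 32), (6, 25)])
READ b @v2: history=[(1, 48), (2, 23), (3, 32), (6, 25)] -> pick v2 -> 23
v7: WRITE a=16  (a history now [(4, 57), (5, 26), (7, 16)])
v8: WRITE b=49  (b history now [(1, 48), (2, 23), (3, 32), (6, 25), (8, 49)])
READ a @v3: history=[(4, 57), (5, 26), (7, 16)] -> no version <= 3 -> NONE
v9: WRITE a=40  (a history now [(4, 57), (5, 26), (7, 16), (9, 40)])
READ b @v5: history=[(1, 48), (2, 23), (3, 32), (6, 25), (8, 49)] -> pick v3 -> 32
v10: WRITE a=24  (a history now [(4, 57), (5, 26), (7, 16), (9, 40), (10, 24)])
v11: WRITE b=47  (b history now [(1, 48), (2, 23), (3, 32), (6, 25), (8, 49), (11, 47)])
v12: WRITE b=53  (b history now [(1, 48), (2, 23), (3, 32), (6, 25), (8, 49), (11, 47), (12, 53)])
READ a @v10: history=[(4, 57), (5, 26), (7, 16), (9, 40), (10, 24)] -> pick v10 -> 24
v13: WRITE a=44  (a history now [(4, 57), (5, 26), (7, 16), (9, 40), (10, 24), (13, 44)])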